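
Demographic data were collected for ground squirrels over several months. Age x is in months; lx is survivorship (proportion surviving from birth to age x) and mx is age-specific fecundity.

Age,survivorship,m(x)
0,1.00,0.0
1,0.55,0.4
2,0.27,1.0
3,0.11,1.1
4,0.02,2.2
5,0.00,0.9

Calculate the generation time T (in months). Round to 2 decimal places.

1.98

lx·mx: 0, 0.22, 0.27, 0.121, 0.044, 0 → R0 = 0.655
x·lx·mx: 0, 0.22, 0.54, 0.363, 0.176, 0 → Σ = 1.299
T = 1.299 / 0.655 = 1.983206… → 1.98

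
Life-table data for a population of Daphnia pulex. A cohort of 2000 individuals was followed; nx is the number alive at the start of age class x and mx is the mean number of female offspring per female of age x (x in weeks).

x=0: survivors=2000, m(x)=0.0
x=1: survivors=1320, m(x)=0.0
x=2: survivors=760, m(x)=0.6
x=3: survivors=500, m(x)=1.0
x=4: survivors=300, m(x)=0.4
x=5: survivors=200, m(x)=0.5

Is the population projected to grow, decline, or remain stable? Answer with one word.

declining

lx = nx/n0 = nx/2000: 1, 0.66, 0.38, 0.25, 0.15, 0.1
R0 = Σ lx·mx = 0 + 0 + 0.228 + 0.25 + 0.06 + 0.05 = 0.588
R0 < 1, so the population is declining.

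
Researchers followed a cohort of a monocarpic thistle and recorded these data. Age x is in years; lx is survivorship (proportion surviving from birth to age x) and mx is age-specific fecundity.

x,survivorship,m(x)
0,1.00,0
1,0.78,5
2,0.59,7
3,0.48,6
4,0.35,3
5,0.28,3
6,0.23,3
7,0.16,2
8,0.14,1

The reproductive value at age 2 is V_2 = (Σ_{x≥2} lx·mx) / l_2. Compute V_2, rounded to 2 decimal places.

17.03

lx·mx for x ≥ 2: 4.13, 2.88, 1.05, 0.84, 0.69, 0.32, 0.14 → sum = 10.05
V_2 = 10.05 / l_2 = 10.05 / 0.59 = 17.033898… → 17.03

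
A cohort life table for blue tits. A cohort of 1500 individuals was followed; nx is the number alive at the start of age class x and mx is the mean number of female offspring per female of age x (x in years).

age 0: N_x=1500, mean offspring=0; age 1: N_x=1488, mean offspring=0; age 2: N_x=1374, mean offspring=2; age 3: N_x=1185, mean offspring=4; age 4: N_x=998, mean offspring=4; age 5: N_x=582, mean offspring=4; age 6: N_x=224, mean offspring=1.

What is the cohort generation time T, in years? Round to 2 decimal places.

3.47

lx = nx/n0 = nx/1500: 1, 0.992, 0.916, 0.79, 0.66533…, 0.388, 0.14933…
lx·mx: 0, 0, 1.832, 3.16, 2.661333…, 1.552, 0.149333… → R0 = 9.354667…
x·lx·mx: 0, 0, 3.664, 9.48, 10.645333…, 7.76, 0.896… → Σ = 32.445333…
T = 32.445333… / 9.354667… = 3.468358… → 3.47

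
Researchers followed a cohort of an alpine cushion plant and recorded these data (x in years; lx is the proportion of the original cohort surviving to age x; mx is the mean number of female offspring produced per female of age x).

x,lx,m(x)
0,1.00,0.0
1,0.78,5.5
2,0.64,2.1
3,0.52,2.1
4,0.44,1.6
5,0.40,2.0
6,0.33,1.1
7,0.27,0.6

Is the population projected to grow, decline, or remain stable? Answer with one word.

R0 = Σ lx·mx = 0 + 4.29 + 1.344 + 1.092 + 0.704 + 0.8 + 0.363 + 0.162 = 8.755
R0 > 1, so the population is growing.

growing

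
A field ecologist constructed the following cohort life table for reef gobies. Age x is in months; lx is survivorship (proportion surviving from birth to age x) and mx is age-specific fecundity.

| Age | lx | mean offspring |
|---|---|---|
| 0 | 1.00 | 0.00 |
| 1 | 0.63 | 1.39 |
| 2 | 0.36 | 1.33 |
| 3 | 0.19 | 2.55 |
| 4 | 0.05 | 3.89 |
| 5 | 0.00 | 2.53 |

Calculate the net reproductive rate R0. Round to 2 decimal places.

lx·mx by age: 0, 0.8757, 0.4788, 0.4845, 0.1945, 0
R0 = Σ lx·mx = 2.0335 → 2.03

2.03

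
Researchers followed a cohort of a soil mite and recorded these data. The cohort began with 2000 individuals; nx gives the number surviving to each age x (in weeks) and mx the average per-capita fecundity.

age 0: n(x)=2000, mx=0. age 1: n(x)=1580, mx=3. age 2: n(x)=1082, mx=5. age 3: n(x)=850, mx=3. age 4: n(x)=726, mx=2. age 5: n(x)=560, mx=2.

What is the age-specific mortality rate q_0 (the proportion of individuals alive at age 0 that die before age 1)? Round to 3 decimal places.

0.210

lx = nx/n0 = nx/2000: 1, 0.79, 0.541, 0.425, 0.363, 0.28
q_0 = (l_0 − l_1) / l_0 = (1 − 0.79) / 1
     = 0.21 / 1 = 0.21 → 0.210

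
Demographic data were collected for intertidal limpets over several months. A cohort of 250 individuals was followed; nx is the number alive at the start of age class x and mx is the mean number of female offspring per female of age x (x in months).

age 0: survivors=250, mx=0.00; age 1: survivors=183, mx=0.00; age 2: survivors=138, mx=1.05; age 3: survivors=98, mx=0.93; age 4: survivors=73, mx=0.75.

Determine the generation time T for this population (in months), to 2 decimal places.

2.69

lx = nx/n0 = nx/250: 1, 0.732, 0.552, 0.392, 0.292
lx·mx: 0, 0, 0.5796, 0.36456, 0.219 → R0 = 1.16316
x·lx·mx: 0, 0, 1.1592, 1.09368, 0.876 → Σ = 3.12888
T = 3.12888 / 1.16316 = 2.689982… → 2.69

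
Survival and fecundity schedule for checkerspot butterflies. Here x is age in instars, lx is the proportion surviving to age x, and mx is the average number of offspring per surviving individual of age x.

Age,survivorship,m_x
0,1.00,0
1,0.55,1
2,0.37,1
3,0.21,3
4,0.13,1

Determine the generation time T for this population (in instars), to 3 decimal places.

lx·mx: 0, 0.55, 0.37, 0.63, 0.13 → R0 = 1.68
x·lx·mx: 0, 0.55, 0.74, 1.89, 0.52 → Σ = 3.7
T = 3.7 / 1.68 = 2.202381… → 2.202

2.202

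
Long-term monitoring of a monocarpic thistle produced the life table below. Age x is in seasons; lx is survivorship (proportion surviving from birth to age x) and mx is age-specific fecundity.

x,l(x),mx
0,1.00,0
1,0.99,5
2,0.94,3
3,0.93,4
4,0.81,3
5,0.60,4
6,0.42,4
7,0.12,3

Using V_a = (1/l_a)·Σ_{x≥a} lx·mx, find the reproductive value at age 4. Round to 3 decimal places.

lx·mx for x ≥ 4: 2.43, 2.4, 1.68, 0.36 → sum = 6.87
V_4 = 6.87 / l_4 = 6.87 / 0.81 = 8.481481… → 8.481

8.481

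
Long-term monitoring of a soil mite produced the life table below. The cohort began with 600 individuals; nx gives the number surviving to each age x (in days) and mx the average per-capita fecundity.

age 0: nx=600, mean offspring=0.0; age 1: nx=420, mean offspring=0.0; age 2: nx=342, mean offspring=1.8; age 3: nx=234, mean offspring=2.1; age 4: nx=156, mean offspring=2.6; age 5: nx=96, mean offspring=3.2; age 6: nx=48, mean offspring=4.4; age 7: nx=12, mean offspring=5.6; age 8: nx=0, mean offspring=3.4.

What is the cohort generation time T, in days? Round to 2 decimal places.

3.62

lx = nx/n0 = nx/600: 1, 0.7, 0.57, 0.39, 0.26, 0.16, 0.08, 0.02, 0
lx·mx: 0, 0, 1.026, 0.819, 0.676, 0.512, 0.352, 0.112, 0 → R0 = 3.497
x·lx·mx: 0, 0, 2.052, 2.457, 2.704, 2.56, 2.112, 0.784, 0 → Σ = 12.669
T = 12.669 / 3.497 = 3.62282… → 3.62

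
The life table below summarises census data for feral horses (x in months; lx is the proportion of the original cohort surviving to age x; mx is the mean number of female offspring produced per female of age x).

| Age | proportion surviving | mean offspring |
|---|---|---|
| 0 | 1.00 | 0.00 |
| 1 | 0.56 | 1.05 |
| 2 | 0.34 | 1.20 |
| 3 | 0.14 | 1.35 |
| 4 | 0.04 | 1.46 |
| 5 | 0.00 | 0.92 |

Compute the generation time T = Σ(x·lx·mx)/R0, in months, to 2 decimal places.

lx·mx: 0, 0.588, 0.408, 0.189, 0.0584, 0 → R0 = 1.2434
x·lx·mx: 0, 0.588, 0.816, 0.567, 0.2336, 0 → Σ = 2.2046
T = 2.2046 / 1.2434 = 1.773042… → 1.77

1.77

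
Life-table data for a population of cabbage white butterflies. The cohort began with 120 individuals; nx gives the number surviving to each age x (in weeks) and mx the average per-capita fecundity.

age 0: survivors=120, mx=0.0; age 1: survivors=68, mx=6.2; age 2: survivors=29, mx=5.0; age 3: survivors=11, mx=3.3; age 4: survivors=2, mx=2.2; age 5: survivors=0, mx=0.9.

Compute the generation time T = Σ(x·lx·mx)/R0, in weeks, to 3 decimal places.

lx = nx/n0 = nx/120: 1, 0.56667…, 0.24167…, 0.09167…, 0.01667…, 0
lx·mx: 0, 3.513333…, 1.208333…, 0.3025…, 0.036667…, 0 → R0 = 5.060833…
x·lx·mx: 0, 3.513333…, 2.416667…, 0.9075…, 0.146667…, 0 → Σ = 6.984167…
T = 6.984167… / 5.060833… = 1.380043… → 1.380

1.380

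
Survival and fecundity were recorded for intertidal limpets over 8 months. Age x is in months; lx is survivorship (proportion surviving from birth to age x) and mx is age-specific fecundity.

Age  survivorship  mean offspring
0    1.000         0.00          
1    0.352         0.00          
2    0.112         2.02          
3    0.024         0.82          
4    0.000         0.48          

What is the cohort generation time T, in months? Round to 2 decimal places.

2.08

lx·mx: 0, 0, 0.22624, 0.01968, 0 → R0 = 0.24592
x·lx·mx: 0, 0, 0.45248, 0.05904, 0 → Σ = 0.51152
T = 0.51152 / 0.24592 = 2.080026… → 2.08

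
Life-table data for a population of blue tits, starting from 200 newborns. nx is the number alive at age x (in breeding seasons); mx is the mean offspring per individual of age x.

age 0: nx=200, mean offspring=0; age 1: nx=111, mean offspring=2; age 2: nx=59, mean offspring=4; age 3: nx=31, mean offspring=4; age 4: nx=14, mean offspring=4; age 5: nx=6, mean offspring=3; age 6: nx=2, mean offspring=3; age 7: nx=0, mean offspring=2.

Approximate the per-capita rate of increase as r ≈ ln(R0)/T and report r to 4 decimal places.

lx = nx/n0 = nx/200: 1, 0.555, 0.295, 0.155, 0.07, 0.03, 0.01, 0
R0 = Σ lx·mx = 0 + 1.11 + 1.18 + 0.62 + 0.28 + 0.09 + 0.03 + 0 = 3.31
Σ x·lx·mx = 7.08; T = 7.08/3.31 = 2.13897…
r ≈ ln(R0)/T = ln(3.31)/2.13897… = 0.55959… → 0.5596

0.5596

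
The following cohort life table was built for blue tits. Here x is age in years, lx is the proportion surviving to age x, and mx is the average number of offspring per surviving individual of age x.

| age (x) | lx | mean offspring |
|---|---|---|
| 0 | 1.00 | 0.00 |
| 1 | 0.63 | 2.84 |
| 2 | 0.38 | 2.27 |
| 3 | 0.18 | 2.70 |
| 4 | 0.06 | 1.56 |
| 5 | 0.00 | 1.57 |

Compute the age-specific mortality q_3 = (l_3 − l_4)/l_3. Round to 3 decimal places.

q_3 = (l_3 − l_4) / l_3 = (0.18 − 0.06) / 0.18
     = 0.12 / 0.18 = 0.666667… → 0.667

0.667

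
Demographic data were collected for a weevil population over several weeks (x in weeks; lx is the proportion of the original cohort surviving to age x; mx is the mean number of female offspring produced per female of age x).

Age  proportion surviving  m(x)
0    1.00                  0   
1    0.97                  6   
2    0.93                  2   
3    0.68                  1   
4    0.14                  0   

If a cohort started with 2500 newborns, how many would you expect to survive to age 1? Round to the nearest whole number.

Expected survivors = N0 · l_1 = 2500 × 0.97 = 2425 → 2425

2425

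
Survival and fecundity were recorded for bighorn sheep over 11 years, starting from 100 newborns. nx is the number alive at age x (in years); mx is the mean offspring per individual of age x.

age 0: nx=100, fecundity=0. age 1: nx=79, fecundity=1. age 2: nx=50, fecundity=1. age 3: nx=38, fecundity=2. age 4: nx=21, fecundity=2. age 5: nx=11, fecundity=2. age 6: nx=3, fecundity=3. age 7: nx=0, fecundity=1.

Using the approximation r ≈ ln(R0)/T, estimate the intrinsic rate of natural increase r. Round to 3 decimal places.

lx = nx/n0 = nx/100: 1, 0.79, 0.5, 0.38, 0.21, 0.11, 0.03, 0
R0 = Σ lx·mx = 0 + 0.79 + 0.5 + 0.76 + 0.42 + 0.22 + 0.09 + 0 = 2.78
Σ x·lx·mx = 7.39; T = 7.39/2.78 = 2.65827…
r ≈ ln(R0)/T = ln(2.78)/2.65827… = 0.38463… → 0.385

0.385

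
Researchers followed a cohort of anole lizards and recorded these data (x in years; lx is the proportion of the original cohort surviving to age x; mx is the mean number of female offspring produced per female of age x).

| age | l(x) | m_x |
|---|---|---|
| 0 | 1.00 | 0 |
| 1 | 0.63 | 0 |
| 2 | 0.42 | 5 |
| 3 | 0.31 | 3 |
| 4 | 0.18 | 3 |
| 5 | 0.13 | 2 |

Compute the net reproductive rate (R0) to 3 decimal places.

3.830

lx·mx by age: 0, 0, 2.1, 0.93, 0.54, 0.26
R0 = Σ lx·mx = 3.83 → 3.830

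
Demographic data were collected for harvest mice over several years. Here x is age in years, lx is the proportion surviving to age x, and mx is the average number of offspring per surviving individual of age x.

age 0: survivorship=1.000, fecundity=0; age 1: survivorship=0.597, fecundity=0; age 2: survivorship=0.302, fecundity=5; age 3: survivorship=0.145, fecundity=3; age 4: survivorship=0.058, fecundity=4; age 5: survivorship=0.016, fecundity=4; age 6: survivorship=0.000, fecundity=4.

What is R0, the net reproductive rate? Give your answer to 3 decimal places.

lx·mx by age: 0, 0, 1.51, 0.435, 0.232, 0.064, 0
R0 = Σ lx·mx = 2.241 → 2.241

2.241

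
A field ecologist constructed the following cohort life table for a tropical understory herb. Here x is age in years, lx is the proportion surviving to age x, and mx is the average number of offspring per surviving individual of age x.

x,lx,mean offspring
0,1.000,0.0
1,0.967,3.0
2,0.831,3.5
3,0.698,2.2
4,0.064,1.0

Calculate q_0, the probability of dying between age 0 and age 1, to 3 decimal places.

0.033

q_0 = (l_0 − l_1) / l_0 = (1 − 0.967) / 1
     = 0.033 / 1 = 0.033 → 0.033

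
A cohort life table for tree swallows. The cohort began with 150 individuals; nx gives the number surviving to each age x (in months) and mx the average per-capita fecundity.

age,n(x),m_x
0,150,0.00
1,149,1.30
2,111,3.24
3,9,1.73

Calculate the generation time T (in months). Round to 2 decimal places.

lx = nx/n0 = nx/150: 1, 0.99333…, 0.74, 0.06
lx·mx: 0, 1.291333…, 2.3976, 0.1038 → R0 = 3.792733…
x·lx·mx: 0, 1.291333…, 4.7952, 0.3114 → Σ = 6.397933…
T = 6.397933… / 3.792733… = 1.686892… → 1.69

1.69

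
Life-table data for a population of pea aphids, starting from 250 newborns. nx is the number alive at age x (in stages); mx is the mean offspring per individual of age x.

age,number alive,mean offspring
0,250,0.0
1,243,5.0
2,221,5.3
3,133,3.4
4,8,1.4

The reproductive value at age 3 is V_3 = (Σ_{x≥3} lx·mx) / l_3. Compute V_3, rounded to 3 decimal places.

lx = nx/n0 = nx/250: 1, 0.972, 0.884, 0.532, 0.032
lx·mx for x ≥ 3: 1.8088, 0.0448 → sum = 1.8536
V_3 = 1.8536 / l_3 = 1.8536 / 0.532 = 3.484211… → 3.484

3.484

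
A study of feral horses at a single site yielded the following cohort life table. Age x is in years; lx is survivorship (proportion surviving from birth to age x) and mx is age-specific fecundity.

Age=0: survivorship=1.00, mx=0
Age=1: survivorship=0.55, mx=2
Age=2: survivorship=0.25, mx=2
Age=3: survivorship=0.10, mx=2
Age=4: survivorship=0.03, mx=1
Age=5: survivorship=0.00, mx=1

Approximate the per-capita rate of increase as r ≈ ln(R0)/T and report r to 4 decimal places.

0.3922

R0 = Σ lx·mx = 0 + 1.1 + 0.5 + 0.2 + 0.03 + 0 = 1.83
Σ x·lx·mx = 2.82; T = 2.82/1.83 = 1.54098…
r ≈ ln(R0)/T = ln(1.83)/1.54098… = 0.392162… → 0.3922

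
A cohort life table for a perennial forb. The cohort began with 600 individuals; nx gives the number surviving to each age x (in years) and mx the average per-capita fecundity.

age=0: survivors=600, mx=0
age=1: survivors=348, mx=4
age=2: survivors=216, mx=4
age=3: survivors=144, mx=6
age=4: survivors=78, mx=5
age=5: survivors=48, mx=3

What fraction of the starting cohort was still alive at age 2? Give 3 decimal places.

l_2 = n_2/n_0 = 216/600 = 0.36 → 0.360

0.360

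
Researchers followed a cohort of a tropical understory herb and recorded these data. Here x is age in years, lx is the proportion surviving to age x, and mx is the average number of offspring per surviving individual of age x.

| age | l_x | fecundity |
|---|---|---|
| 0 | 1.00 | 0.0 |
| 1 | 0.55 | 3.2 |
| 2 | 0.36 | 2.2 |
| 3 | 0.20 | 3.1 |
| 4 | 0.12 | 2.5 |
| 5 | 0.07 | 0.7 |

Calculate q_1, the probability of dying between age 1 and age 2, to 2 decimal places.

q_1 = (l_1 − l_2) / l_1 = (0.55 − 0.36) / 0.55
     = 0.19 / 0.55 = 0.345455… → 0.35

0.35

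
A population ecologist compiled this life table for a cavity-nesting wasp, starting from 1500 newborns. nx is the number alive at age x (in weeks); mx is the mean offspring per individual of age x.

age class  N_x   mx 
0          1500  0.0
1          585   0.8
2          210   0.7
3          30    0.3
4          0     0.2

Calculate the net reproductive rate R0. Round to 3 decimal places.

lx = nx/n0 = nx/1500: 1, 0.39, 0.14, 0.02, 0
lx·mx by age: 0, 0.312, 0.098, 0.006, 0
R0 = Σ lx·mx = 0.416 → 0.416

0.416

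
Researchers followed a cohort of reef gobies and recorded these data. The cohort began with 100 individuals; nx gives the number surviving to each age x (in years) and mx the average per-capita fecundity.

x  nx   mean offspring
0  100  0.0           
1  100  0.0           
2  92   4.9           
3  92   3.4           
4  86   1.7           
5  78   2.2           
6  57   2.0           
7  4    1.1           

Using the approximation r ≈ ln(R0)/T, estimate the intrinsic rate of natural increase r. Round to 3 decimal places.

0.746

lx = nx/n0 = nx/100: 1, 1, 0.92, 0.92, 0.86, 0.78, 0.57, 0.04
R0 = Σ lx·mx = 0 + 0 + 4.508 + 3.128 + 1.462 + 1.716 + 1.14 + 0.044 = 11.998
Σ x·lx·mx = 39.976; T = 39.976/11.998 = 3.33189…
r ≈ ln(R0)/T = ln(11.998)/3.33189… = 0.74575… → 0.746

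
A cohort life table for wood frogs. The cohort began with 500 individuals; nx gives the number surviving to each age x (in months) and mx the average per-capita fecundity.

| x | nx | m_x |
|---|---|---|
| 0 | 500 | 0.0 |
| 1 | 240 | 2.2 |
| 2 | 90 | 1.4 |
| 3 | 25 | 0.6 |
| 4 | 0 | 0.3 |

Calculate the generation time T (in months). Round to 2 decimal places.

1.23

lx = nx/n0 = nx/500: 1, 0.48, 0.18, 0.05, 0
lx·mx: 0, 1.056, 0.252, 0.03, 0 → R0 = 1.338
x·lx·mx: 0, 1.056, 0.504, 0.09, 0 → Σ = 1.65
T = 1.65 / 1.338 = 1.233184… → 1.23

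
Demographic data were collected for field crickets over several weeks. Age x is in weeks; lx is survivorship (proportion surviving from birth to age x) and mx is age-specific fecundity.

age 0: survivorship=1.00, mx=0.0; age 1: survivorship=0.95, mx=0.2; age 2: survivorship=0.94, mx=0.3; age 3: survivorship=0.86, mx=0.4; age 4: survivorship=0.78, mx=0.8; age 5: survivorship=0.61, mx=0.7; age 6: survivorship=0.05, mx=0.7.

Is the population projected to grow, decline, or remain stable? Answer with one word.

growing

R0 = Σ lx·mx = 0 + 0.19 + 0.282 + 0.344 + 0.624 + 0.427 + 0.035 = 1.902
R0 > 1, so the population is growing.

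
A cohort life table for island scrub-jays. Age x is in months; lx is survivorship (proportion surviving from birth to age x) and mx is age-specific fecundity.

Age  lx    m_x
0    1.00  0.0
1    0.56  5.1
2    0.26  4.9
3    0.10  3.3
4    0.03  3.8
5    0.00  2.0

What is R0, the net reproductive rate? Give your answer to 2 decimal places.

lx·mx by age: 0, 2.856, 1.274, 0.33, 0.114, 0
R0 = Σ lx·mx = 4.574 → 4.57

4.57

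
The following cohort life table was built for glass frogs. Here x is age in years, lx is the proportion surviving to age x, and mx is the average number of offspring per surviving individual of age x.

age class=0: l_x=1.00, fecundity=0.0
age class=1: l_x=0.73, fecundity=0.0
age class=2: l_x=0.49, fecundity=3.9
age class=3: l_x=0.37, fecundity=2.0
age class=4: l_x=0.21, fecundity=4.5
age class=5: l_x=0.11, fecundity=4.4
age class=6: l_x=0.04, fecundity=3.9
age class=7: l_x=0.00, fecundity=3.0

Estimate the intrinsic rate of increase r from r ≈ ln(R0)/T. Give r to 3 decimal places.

R0 = Σ lx·mx = 0 + 0 + 1.911 + 0.74 + 0.945 + 0.484 + 0.156 + 0 = 4.236
Σ x·lx·mx = 13.178; T = 13.178/4.236 = 3.11095…
r ≈ ln(R0)/T = ln(4.236)/3.11095… = 0.46404… → 0.464

0.464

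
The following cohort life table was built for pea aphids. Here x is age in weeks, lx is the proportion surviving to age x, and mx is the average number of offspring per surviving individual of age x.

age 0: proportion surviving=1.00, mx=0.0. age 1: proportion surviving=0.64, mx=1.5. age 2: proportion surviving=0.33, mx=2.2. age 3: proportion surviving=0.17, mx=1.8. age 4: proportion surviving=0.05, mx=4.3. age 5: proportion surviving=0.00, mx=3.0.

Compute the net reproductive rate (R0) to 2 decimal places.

2.21

lx·mx by age: 0, 0.96, 0.726, 0.306, 0.215, 0
R0 = Σ lx·mx = 2.207 → 2.21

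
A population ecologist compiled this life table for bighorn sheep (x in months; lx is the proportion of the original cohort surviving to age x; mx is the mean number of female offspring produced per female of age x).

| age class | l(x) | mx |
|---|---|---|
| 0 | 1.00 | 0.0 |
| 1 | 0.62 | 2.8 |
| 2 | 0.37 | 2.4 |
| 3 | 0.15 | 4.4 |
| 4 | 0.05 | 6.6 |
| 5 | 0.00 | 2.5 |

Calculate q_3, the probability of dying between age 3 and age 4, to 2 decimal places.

0.67

q_3 = (l_3 − l_4) / l_3 = (0.15 − 0.05) / 0.15
     = 0.1 / 0.15 = 0.666667… → 0.67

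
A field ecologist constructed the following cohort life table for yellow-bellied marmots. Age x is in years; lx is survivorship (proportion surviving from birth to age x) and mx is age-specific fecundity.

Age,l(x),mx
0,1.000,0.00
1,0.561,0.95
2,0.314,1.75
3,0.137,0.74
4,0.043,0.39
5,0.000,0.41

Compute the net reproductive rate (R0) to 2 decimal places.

lx·mx by age: 0, 0.53295, 0.5495, 0.10138, 0.01677, 0
R0 = Σ lx·mx = 1.2006 → 1.20

1.20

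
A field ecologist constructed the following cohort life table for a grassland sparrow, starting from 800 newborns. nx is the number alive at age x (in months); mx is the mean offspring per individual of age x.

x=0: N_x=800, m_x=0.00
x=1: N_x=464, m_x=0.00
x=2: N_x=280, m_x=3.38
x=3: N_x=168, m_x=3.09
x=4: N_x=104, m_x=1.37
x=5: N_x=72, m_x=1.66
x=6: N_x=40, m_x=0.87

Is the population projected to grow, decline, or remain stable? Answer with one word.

growing

lx = nx/n0 = nx/800: 1, 0.58, 0.35, 0.21, 0.13, 0.09, 0.05
R0 = Σ lx·mx = 0 + 0 + 1.183 + 0.6489 + 0.1781 + 0.1494 + 0.0435 = 2.2029
R0 > 1, so the population is growing.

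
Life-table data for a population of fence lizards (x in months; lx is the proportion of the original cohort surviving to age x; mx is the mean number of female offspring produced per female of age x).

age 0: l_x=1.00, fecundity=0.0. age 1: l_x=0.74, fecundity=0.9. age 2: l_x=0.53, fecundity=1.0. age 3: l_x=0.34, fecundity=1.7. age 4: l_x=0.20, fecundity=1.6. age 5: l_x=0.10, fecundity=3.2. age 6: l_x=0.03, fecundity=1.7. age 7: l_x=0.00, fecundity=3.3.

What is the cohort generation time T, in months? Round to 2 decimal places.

2.70

lx·mx: 0, 0.666, 0.53, 0.578, 0.32, 0.32, 0.051, 0 → R0 = 2.465
x·lx·mx: 0, 0.666, 1.06, 1.734, 1.28, 1.6, 0.306, 0 → Σ = 6.646
T = 6.646 / 2.465 = 2.696146… → 2.70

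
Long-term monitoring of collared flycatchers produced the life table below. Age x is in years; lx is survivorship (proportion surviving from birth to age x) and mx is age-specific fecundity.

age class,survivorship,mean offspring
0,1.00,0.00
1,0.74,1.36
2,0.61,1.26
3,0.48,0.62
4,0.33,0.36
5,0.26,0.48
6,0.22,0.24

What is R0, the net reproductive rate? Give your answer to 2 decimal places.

2.37

lx·mx by age: 0, 1.0064, 0.7686, 0.2976, 0.1188, 0.1248, 0.0528
R0 = Σ lx·mx = 2.369 → 2.37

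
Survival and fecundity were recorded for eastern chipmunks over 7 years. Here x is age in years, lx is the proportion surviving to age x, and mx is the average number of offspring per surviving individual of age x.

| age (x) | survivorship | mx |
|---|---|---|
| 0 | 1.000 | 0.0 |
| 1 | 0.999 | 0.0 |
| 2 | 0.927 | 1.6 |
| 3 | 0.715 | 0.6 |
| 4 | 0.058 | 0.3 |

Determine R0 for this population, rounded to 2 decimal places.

lx·mx by age: 0, 0, 1.4832, 0.429, 0.0174
R0 = Σ lx·mx = 1.9296 → 1.93

1.93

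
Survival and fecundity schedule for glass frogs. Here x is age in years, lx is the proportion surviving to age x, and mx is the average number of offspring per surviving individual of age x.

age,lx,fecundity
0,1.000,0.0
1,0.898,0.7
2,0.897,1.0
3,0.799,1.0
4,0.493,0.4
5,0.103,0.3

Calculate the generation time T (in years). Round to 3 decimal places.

2.258

lx·mx: 0, 0.6286, 0.897, 0.799, 0.1972, 0.0309 → R0 = 2.5527
x·lx·mx: 0, 0.6286, 1.794, 2.397, 0.7888, 0.1545 → Σ = 5.7629
T = 5.7629 / 2.5527 = 2.25757… → 2.258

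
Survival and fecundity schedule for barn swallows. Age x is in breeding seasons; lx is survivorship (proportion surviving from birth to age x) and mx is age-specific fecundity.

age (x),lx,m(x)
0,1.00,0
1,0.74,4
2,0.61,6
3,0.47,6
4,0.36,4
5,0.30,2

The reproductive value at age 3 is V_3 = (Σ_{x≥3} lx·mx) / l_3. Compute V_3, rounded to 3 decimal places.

10.340

lx·mx for x ≥ 3: 2.82, 1.44, 0.6 → sum = 4.86
V_3 = 4.86 / l_3 = 4.86 / 0.47 = 10.340426… → 10.340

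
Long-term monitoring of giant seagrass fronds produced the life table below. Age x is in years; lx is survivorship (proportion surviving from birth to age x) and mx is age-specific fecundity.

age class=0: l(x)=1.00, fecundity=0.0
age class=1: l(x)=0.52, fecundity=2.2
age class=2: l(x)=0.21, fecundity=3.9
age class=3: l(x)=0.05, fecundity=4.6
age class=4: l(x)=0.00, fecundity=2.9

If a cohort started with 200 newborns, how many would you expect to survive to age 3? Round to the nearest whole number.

10

Expected survivors = N0 · l_3 = 200 × 0.05 = 10 → 10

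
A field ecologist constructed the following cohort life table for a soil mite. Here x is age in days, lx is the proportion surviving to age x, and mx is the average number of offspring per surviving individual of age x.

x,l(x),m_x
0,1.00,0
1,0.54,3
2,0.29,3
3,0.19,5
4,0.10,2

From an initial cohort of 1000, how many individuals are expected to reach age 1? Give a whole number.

Expected survivors = N0 · l_1 = 1000 × 0.54 = 540 → 540

540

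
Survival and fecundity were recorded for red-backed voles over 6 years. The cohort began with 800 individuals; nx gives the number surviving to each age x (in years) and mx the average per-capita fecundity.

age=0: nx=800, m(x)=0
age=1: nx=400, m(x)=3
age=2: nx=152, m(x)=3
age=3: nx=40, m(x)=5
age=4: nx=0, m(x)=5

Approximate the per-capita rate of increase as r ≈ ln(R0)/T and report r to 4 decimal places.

lx = nx/n0 = nx/800: 1, 0.5, 0.19, 0.05, 0
R0 = Σ lx·mx = 0 + 1.5 + 0.57 + 0.25 + 0 = 2.32
Σ x·lx·mx = 3.39; T = 3.39/2.32 = 1.46121…
r ≈ ln(R0)/T = ln(2.32)/1.46121… = 0.57594… → 0.5759

0.5759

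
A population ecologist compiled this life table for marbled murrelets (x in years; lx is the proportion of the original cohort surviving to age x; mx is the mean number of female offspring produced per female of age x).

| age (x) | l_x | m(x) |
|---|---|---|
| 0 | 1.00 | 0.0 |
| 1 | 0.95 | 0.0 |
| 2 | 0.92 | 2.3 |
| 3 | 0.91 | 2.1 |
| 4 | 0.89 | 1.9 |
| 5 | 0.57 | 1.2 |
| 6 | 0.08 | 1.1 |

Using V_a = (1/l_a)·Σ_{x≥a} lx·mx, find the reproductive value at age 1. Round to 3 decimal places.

6.832

lx·mx for x ≥ 1: 0, 2.116, 1.911, 1.691, 0.684, 0.088 → sum = 6.49
V_1 = 6.49 / l_1 = 6.49 / 0.95 = 6.831579… → 6.832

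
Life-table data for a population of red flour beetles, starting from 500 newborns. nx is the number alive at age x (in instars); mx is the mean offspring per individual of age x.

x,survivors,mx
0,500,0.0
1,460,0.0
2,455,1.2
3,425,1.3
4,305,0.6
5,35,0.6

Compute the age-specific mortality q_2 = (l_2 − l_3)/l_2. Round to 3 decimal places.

lx = nx/n0 = nx/500: 1, 0.92, 0.91, 0.85, 0.61, 0.07
q_2 = (l_2 − l_3) / l_2 = (0.91 − 0.85) / 0.91
     = 0.06 / 0.91 = 0.065934… → 0.066

0.066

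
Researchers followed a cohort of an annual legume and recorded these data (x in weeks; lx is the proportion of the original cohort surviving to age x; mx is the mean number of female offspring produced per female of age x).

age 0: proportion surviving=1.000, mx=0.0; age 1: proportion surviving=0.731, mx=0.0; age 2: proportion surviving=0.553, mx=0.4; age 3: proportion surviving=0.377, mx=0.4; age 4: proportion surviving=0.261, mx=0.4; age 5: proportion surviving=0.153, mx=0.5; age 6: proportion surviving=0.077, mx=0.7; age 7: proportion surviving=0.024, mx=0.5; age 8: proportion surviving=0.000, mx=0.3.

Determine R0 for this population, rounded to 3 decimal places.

lx·mx by age: 0, 0, 0.2212, 0.1508, 0.1044, 0.0765, 0.0539, 0.012, 0
R0 = Σ lx·mx = 0.6188 → 0.619

0.619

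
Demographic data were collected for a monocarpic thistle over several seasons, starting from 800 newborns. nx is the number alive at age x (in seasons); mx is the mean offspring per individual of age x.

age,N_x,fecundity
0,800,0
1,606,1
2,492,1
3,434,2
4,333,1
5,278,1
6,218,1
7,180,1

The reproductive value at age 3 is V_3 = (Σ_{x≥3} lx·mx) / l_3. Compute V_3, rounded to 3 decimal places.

4.325

lx = nx/n0 = nx/800: 1, 0.7575, 0.615, 0.5425, 0.41625, 0.3475, 0.2725, 0.225
lx·mx for x ≥ 3: 1.085, 0.41625, 0.3475, 0.2725, 0.225 → sum = 2.34625
V_3 = 2.34625 / l_3 = 2.34625 / 0.5425 = 4.324885… → 4.325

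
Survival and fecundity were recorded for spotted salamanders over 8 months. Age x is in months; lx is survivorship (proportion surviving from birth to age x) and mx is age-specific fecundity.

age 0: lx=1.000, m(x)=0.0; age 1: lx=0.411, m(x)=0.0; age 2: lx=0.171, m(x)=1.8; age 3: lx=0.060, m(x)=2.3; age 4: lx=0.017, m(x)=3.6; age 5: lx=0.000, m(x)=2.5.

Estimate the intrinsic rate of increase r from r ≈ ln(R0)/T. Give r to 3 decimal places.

R0 = Σ lx·mx = 0 + 0 + 0.3078 + 0.138 + 0.0612 + 0 = 0.507
Σ x·lx·mx = 1.2744; T = 1.2744/0.507 = 2.51361…
r ≈ ln(R0)/T = ln(0.507)/2.51361… = -0.27023… → -0.270

-0.270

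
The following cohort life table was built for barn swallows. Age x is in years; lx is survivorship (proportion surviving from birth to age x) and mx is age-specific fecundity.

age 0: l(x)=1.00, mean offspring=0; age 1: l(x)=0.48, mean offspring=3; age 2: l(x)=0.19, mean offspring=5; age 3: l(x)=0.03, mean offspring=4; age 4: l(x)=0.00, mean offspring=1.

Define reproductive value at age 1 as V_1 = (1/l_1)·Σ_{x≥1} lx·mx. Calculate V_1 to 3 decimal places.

lx·mx for x ≥ 1: 1.44, 0.95, 0.12, 0 → sum = 2.51
V_1 = 2.51 / l_1 = 2.51 / 0.48 = 5.229167… → 5.229

5.229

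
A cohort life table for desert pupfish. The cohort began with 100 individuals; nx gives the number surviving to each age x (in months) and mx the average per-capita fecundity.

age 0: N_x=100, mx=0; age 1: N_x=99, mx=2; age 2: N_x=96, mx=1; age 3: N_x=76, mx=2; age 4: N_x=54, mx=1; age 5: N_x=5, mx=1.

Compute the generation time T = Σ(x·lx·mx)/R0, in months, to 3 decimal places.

2.152

lx = nx/n0 = nx/100: 1, 0.99, 0.96, 0.76, 0.54, 0.05
lx·mx: 0, 1.98, 0.96, 1.52, 0.54, 0.05 → R0 = 5.05
x·lx·mx: 0, 1.98, 1.92, 4.56, 2.16, 0.25 → Σ = 10.87
T = 10.87 / 5.05 = 2.152475… → 2.152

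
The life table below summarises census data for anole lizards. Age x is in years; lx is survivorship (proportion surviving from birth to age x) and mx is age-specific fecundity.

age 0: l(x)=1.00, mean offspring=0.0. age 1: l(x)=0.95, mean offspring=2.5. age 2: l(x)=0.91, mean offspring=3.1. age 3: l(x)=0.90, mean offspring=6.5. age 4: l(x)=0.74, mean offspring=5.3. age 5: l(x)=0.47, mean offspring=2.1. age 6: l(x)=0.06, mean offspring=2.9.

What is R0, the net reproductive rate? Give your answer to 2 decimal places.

lx·mx by age: 0, 2.375, 2.821, 5.85, 3.922, 0.987, 0.174
R0 = Σ lx·mx = 16.129 → 16.13

16.13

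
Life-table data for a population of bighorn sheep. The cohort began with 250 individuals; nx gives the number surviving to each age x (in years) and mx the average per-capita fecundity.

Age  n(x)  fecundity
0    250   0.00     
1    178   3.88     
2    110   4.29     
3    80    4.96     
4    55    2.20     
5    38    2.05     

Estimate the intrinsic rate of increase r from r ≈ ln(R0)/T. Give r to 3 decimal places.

0.927

lx = nx/n0 = nx/250: 1, 0.712, 0.44, 0.32, 0.22, 0.152
R0 = Σ lx·mx = 0 + 2.76256 + 1.8876 + 1.5872 + 0.484 + 0.3116 = 7.03296
Σ x·lx·mx = 14.79336; T = 14.79336/7.03296 = 2.10343…
r ≈ ln(R0)/T = ln(7.03296)/2.10343… = 0.92734… → 0.927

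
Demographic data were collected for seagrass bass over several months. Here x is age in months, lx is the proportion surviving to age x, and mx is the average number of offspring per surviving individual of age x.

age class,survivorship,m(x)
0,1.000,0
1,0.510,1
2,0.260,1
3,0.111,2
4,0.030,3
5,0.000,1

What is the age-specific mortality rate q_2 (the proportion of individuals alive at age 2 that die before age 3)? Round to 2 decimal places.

q_2 = (l_2 − l_3) / l_2 = (0.26 − 0.111) / 0.26
     = 0.149 / 0.26 = 0.573077… → 0.57

0.57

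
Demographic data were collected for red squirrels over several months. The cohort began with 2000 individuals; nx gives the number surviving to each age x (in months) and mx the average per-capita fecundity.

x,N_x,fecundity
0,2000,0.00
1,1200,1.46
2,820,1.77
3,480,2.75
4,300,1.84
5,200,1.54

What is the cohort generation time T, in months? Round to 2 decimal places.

lx = nx/n0 = nx/2000: 1, 0.6, 0.41, 0.24, 0.15, 0.1
lx·mx: 0, 0.876, 0.7257, 0.66, 0.276, 0.154 → R0 = 2.6917
x·lx·mx: 0, 0.876, 1.4514, 1.98, 1.104, 0.77 → Σ = 6.1814
T = 6.1814 / 2.6917 = 2.296467… → 2.30

2.30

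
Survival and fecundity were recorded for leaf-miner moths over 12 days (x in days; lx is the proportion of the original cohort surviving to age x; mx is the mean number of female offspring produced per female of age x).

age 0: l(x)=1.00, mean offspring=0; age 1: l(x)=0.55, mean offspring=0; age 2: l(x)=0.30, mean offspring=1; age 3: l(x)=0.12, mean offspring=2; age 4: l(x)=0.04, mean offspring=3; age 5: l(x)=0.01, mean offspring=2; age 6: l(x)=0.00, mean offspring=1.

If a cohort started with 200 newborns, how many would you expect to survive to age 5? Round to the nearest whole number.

Expected survivors = N0 · l_5 = 200 × 0.01 = 2 → 2

2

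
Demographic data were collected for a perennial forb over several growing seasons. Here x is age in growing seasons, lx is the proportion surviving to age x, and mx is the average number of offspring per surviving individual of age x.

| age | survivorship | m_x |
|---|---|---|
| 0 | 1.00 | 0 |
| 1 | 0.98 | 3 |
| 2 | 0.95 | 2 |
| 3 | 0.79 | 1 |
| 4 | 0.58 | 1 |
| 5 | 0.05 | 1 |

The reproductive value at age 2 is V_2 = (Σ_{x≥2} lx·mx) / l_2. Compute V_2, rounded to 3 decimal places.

lx·mx for x ≥ 2: 1.9, 0.79, 0.58, 0.05 → sum = 3.32
V_2 = 3.32 / l_2 = 3.32 / 0.95 = 3.494737… → 3.495

3.495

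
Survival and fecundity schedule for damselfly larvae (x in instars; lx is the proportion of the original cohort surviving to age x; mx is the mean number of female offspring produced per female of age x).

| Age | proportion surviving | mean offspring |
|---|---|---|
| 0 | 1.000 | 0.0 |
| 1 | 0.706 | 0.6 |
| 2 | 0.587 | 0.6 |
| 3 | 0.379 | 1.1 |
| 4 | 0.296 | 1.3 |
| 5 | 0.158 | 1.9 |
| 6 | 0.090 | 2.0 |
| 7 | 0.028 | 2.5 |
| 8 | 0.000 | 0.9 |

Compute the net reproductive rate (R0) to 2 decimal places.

lx·mx by age: 0, 0.4236, 0.3522, 0.4169, 0.3848, 0.3002, 0.18, 0.07, 0
R0 = Σ lx·mx = 2.1277 → 2.13

2.13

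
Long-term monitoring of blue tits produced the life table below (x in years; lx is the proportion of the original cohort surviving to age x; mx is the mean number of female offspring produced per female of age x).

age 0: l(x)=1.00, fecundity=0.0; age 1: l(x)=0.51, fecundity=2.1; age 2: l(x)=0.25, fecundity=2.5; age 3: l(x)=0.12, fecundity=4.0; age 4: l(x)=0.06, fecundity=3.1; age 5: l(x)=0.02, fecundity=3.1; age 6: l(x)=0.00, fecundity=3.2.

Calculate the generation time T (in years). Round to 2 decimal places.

1.99

lx·mx: 0, 1.071, 0.625, 0.48, 0.186, 0.062, 0 → R0 = 2.424
x·lx·mx: 0, 1.071, 1.25, 1.44, 0.744, 0.31, 0 → Σ = 4.815
T = 4.815 / 2.424 = 1.986386… → 1.99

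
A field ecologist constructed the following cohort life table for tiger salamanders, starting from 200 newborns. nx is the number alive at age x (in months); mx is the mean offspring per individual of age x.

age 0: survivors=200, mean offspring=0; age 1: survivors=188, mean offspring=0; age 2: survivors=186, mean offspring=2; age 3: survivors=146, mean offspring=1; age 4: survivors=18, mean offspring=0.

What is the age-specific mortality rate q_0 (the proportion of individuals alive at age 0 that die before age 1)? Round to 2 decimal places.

lx = nx/n0 = nx/200: 1, 0.94, 0.93, 0.73, 0.09
q_0 = (l_0 − l_1) / l_0 = (1 − 0.94) / 1
     = 0.06 / 1 = 0.06 → 0.06

0.06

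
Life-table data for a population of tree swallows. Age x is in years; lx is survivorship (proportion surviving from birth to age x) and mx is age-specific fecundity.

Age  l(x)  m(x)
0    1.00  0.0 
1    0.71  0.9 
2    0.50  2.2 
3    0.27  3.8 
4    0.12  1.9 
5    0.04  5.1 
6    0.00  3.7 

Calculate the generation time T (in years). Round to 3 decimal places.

lx·mx: 0, 0.639, 1.1, 1.026, 0.228, 0.204, 0 → R0 = 3.197
x·lx·mx: 0, 0.639, 2.2, 3.078, 0.912, 1.02, 0 → Σ = 7.849
T = 7.849 / 3.197 = 2.455114… → 2.455

2.455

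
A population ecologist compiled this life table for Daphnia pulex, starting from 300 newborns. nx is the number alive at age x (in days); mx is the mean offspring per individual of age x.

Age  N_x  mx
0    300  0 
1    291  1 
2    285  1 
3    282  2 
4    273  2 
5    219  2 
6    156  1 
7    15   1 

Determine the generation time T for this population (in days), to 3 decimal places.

3.472

lx = nx/n0 = nx/300: 1, 0.97, 0.95, 0.94, 0.91, 0.73, 0.52, 0.05
lx·mx: 0, 0.97, 0.95, 1.88, 1.82, 1.46, 0.52, 0.05 → R0 = 7.65
x·lx·mx: 0, 0.97, 1.9, 5.64, 7.28, 7.3, 3.12, 0.35 → Σ = 26.56
T = 26.56 / 7.65 = 3.471895… → 3.472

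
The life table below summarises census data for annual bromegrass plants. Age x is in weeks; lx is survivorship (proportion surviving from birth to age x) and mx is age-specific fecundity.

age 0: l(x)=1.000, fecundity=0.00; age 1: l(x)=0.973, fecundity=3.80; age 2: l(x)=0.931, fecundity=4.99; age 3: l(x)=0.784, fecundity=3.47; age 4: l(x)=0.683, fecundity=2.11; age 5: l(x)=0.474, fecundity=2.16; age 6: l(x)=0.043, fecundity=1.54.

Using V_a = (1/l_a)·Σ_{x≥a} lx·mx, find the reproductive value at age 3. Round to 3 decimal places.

lx·mx for x ≥ 3: 2.72048, 1.44113, 1.02384, 0.06622 → sum = 5.25167
V_3 = 5.25167 / l_3 = 5.25167 / 0.784 = 6.698559… → 6.699

6.699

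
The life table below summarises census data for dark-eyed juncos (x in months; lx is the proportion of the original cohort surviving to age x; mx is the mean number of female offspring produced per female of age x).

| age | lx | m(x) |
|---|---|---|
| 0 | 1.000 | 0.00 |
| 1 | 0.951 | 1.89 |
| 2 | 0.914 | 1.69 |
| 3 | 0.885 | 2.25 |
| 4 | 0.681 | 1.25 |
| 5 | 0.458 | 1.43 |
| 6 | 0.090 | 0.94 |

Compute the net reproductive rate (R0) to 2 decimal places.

lx·mx by age: 0, 1.79739, 1.54466, 1.99125, 0.85125, 0.65494, 0.0846
R0 = Σ lx·mx = 6.92409 → 6.92

6.92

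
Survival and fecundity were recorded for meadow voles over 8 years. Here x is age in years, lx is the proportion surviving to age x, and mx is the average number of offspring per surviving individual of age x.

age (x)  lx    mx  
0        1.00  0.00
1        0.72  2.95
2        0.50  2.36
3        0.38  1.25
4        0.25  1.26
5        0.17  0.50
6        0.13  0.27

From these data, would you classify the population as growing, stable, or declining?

growing

R0 = Σ lx·mx = 0 + 2.124 + 1.18 + 0.475 + 0.315 + 0.085 + 0.0351 = 4.2141
R0 > 1, so the population is growing.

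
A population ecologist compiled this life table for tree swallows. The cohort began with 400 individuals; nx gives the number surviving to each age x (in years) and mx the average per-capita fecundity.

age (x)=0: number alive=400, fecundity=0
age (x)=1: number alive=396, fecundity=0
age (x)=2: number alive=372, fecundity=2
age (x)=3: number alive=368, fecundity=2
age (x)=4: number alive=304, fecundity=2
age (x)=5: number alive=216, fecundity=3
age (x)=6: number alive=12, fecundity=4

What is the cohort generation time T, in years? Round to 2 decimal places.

3.47

lx = nx/n0 = nx/400: 1, 0.99, 0.93, 0.92, 0.76, 0.54, 0.03
lx·mx: 0, 0, 1.86, 1.84, 1.52, 1.62, 0.12 → R0 = 6.96
x·lx·mx: 0, 0, 3.72, 5.52, 6.08, 8.1, 0.72 → Σ = 24.14
T = 24.14 / 6.96 = 3.468391… → 3.47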